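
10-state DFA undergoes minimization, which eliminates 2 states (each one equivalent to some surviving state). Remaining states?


Original DFA: 10 states
Redundant states removed: 2
Minimized states = original - removed
= 10 - 2
= 8

8


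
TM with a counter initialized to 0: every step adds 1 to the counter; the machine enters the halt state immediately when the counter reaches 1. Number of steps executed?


Counter starts at 0. Counting sequence:
  Step 1: counter = 1
Counter reached 1 -> halt
Total steps = 1

1


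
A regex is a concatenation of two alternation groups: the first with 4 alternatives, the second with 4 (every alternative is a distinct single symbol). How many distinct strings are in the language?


First group: 4 alternatives
Second group: 4 alternatives
Concatenation: each choice from group 1 pairs with each from group 2
Total = 4 x 4 = 16

16


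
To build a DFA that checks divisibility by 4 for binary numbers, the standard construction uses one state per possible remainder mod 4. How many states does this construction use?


Divisibility by 4 is tracked via the remainder mod 4: 0, 1, ..., 3
The construction assigns one state to each remainder
Number of remainders = 4

4


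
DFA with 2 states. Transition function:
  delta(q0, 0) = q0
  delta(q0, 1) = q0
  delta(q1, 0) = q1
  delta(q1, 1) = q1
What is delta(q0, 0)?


Looking up transition function:
delta(q0, 0) in the table
Row: q0, Column: 0
Result: q0

q0


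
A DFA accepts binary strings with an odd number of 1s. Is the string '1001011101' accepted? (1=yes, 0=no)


DFA has 2 states: q_even (start, accept=no) and q_odd
Processing string '1001011101' character by character:
  Position 0: read '1', 1-count=1 -> q_odd
  Position 1: read '0', 1-count=1 -> q_odd (no change)
  Position 2: read '0', 1-count=1 -> q_odd (no change)
  Position 3: read '1', 1-count=2 -> q_even
  Position 4: read '0', 1-count=2 -> q_even (no change)
  Position 5: read '1', 1-count=3 -> q_odd
  Position 6: read '1', 1-count=4 -> q_even
  Position 7: read '1', 1-count=5 -> q_odd
  Position 8: read '0', 1-count=5 -> q_odd (no change)
  Position 9: read '1', 1-count=6 -> q_even
Final state: q_even, total 1s = 6 (even); the DFA requires an odd count -> reject

0


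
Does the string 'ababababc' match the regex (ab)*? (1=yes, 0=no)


Pattern: (ab)*
String: 'ababababc'
Pattern requires: zero or more repetitions of 'ab'
Length 9 is odd -> cannot be (ab)* -> no match
Result: 0

0


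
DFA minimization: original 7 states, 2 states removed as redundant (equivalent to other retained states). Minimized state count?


Original DFA: 7 states
Redundant states removed: 2
Minimized states = original - removed
= 7 - 2
= 5

5


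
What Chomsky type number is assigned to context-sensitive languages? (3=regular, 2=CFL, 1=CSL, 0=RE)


Chomsky hierarchy levels:
  Type 3: Regular (DFA/NFA/regex)
  Type 2: Context-free (PDA)
  Type 1: Context-sensitive
  Type 0: Recursively enumerable (TM)
'context-sensitive' corresponds to Type 1

1


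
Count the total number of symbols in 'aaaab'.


String: 'aaaab'
Counting characters:
  'a' appears 4 time(s)
  'b' appears 1 time(s)
Total length = 4 + 1 = 5

5


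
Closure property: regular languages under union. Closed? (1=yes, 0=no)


Regular languages are closed under:
- Union (DFA product construction)
- Intersection (DFA product construction)
- Complement (swap accept/reject states)
- Concatenation (NFA construction)
- Kleene star (NFA construction)
union is in this list
Therefore: closed

1


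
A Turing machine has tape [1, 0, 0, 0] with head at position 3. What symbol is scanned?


Tape: [1, 0, 0, 0]
Positions: 0 1 2 3
Values:    1 0 0 0
Head at position 3
tape[3] = 0

0


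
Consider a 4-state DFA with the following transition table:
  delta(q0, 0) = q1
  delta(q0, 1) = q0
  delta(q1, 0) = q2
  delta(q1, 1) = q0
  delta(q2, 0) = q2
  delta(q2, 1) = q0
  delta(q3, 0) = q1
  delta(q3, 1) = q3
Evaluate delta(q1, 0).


Looking up transition function:
delta(q1, 0) in the table
Row: q1, Column: 0
Result: q2

q2


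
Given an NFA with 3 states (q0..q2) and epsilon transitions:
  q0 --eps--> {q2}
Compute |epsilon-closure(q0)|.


Starting from q0
Initialize closure = {q0}
Follow epsilon from q0 -> add q2
Final closure: {q0, q2}
Size = 2

2


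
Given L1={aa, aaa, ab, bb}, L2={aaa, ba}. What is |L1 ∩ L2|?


L1 = {aa, aaa, ab, bb}
L2 = {aaa, ba}
Checking each string in L1 against L2:
  'aa': in L2? No
  'aaa': in L2? Yes
  'ab': in L2? No
  'bb': in L2? No
Intersection = {aaa}
|L1 ∩ L2| = 1

1


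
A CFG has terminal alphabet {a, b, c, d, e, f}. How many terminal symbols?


Terminal symbols: a, b, c, d, e, f
Counting each: a (#1), b (#2), c (#3), d (#4), e (#5), f (#6)
Total = 6

6


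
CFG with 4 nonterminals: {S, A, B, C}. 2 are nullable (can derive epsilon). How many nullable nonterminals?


Nonterminals: {S, A, B, C}
A nonterminal is nullable if it can derive epsilon
Counting nullable nonterminals: 2
Total nullable = 2

2


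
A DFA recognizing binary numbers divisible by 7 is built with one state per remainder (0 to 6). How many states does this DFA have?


Divisibility by 7 is tracked via the remainder mod 7: 0, 1, ..., 6
The construction assigns one state to each remainder
Number of remainders = 7

7


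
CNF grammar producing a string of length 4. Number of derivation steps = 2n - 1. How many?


Chomsky Normal Form derivation:
String length n = 4
Each step either:
  - Splits a nonterminal into two (n-1 such steps)
  - Converts a nonterminal to terminal (n such steps)
Total = (n-1) + n = 2n - 1
= 2(4) - 1
= 8 - 1
= 7

7


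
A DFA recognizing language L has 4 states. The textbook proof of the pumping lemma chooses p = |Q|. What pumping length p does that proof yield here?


Pumping lemma for regular languages (standard proof):
Take p = |Q|, the number of DFA states.
Any string of length >= |Q| passes through |Q|+1 states while reading its first |Q| symbols,
so by pigeonhole some state repeats, giving the loop that can be pumped.
Here |Q| = 4
Therefore the proof uses p = 4

4


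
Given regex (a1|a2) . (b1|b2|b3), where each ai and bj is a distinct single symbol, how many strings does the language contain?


First group: 2 alternatives
Second group: 3 alternatives
Concatenation: each choice from group 1 pairs with each from group 2
Total = 2 x 3 = 6

6


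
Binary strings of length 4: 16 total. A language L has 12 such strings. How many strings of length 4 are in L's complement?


Alphabet: {0,1}
String length: 4
Total strings of length 4 = 2^4 = 16
Strings in L = 12
Complement = total - |L|
= 16 - 12
= 4

4


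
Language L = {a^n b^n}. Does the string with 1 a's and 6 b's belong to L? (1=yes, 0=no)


Language requires equal numbers of a's and b's
PDA pushes for each 'a', pops for each 'b'
Number of a's = 1
Number of b's = 6
1 != 6 -> Reject

0


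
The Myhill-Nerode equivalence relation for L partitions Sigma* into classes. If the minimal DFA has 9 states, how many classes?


Myhill-Nerode theorem:
Number of equivalence classes = number of states in minimal DFA
Minimal DFA states = 9
Therefore equivalence classes = 9

9


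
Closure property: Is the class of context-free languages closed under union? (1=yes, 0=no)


CFL closure properties:
  Closed under: union, concatenation, Kleene star
  NOT closed under: intersection, complement
Operation 'union' is in closed list -> Yes (closed)

1


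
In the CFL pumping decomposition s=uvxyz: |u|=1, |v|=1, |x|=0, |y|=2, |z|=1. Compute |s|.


|s| = |u| + |v| + |x| + |y| + |z|
= 1 + 1 + 0 + 2 + 1
= 2 + 0 + 3
= 2 + 3
= 5

5


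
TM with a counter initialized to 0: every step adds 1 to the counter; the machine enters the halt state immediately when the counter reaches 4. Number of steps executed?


Counter starts at 0. Counting sequence:
  Step 1: counter = 1
  Step 2: counter = 2
  Step 3: counter = 3
  Step 4: counter = 4
Counter reached 4 -> halt
Total steps = 4

4


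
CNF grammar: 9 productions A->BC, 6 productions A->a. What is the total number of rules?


CNF allows two rule forms:
  A -> BC (binary): 9 rules
  A -> a (terminal): 6 rules
Total = 9 + 6 = 15

15


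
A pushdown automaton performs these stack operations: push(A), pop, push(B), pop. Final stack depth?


Tracing stack operations:
  push(A) -> stack = [A], depth=1
  pop -> removed A, stack = [], depth=0
  push(B) -> stack = [B], depth=1
  pop -> removed B, stack = [], depth=0
Final depth = 0

0


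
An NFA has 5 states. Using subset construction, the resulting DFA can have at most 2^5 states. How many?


NFA has 5 states
Subset construction: each DFA state = subset of NFA states
Maximum subsets = 2^5
2^5 = 32

32


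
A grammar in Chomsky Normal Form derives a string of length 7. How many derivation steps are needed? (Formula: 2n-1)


Chomsky Normal Form derivation:
String length n = 7
Each step either:
  - Splits a nonterminal into two (n-1 such steps)
  - Converts a nonterminal to terminal (n such steps)
Total = (n-1) + n = 2n - 1
= 2(7) - 1
= 14 - 1
= 13

13


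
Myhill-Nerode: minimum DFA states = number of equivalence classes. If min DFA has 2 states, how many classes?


Myhill-Nerode theorem:
Number of equivalence classes = number of states in minimal DFA
Minimal DFA states = 2
Therefore equivalence classes = 2

2


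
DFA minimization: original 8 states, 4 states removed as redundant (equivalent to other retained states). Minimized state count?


Original DFA: 8 states
Redundant states removed: 4
Minimized states = original - removed
= 8 - 4
= 4

4


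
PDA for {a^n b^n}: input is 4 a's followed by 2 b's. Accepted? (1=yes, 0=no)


Language requires equal numbers of a's and b's
PDA pushes for each 'a', pops for each 'b'
Number of a's = 4
Number of b's = 2
4 != 2 -> Reject

0


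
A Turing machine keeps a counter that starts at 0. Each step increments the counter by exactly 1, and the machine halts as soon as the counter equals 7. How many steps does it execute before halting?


Counter starts at 0. Counting sequence:
  Step 1: counter = 1
  Step 2: counter = 2
  Step 3: counter = 3
  Step 4: counter = 4
  Step 5: counter = 5
  Step 6: counter = 6
  Step 7: counter = 7
Counter reached 7 -> halt
Total steps = 7

7


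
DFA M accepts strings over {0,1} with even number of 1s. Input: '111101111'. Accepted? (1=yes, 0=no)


DFA has 2 states: q_even (start, accept=yes) and q_odd
Processing string '111101111' character by character:
  Position 0: read '1', 1-count=1 -> q_odd
  Position 1: read '1', 1-count=2 -> q_even
  Position 2: read '1', 1-count=3 -> q_odd
  Position 3: read '1', 1-count=4 -> q_even
  Position 4: read '0', 1-count=4 -> q_even (no change)
  Position 5: read '1', 1-count=5 -> q_odd
  Position 6: read '1', 1-count=6 -> q_even
  Position 7: read '1', 1-count=7 -> q_odd
  Position 8: read '1', 1-count=8 -> q_even
Final state: q_even, total 1s = 8 (even); the DFA requires an even count -> accept

1


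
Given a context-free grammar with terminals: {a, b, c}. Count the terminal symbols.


Terminal symbols: a, b, c
Counting each: a (#1), b (#2), c (#3)
Total = 3

3


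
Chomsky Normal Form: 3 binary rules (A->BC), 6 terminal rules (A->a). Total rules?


CNF allows two rule forms:
  A -> BC (binary): 3 rules
  A -> a (terminal): 6 rules
Total = 3 + 6 = 9

9


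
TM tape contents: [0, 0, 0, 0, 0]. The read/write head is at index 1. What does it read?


Tape: [0, 0, 0, 0, 0]
Positions: 0 1 2 3 4
Values:    0 0 0 0 0
Head at position 1
tape[1] = 0

0


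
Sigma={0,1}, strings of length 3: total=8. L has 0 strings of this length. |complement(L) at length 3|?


Alphabet: {0,1}
String length: 3
Total strings of length 3 = 2^3 = 8
Strings in L = 0
Complement = total - |L|
= 8 - 0
= 8

8


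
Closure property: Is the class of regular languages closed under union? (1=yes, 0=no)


Regular languages are closed under all standard operations:
- Union: Yes (product construction)
- Intersection: Yes (product construction)
- Complement: Yes (swap accept/reject)
- Concatenation: Yes (NFA construction)
Operation: union -> Closed

1


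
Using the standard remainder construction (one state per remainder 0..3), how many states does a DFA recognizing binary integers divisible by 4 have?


Divisibility by 4 is tracked via the remainder mod 4: 0, 1, ..., 3
The construction assigns one state to each remainder
Number of remainders = 4

4


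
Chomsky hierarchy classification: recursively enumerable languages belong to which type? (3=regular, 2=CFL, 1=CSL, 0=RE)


Chomsky hierarchy levels:
  Type 3: Regular (DFA/NFA/regex)
  Type 2: Context-free (PDA)
  Type 1: Context-sensitive
  Type 0: Recursively enumerable (TM)
'recursively enumerable' corresponds to Type 0

0


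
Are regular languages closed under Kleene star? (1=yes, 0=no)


Regular languages are closed under:
- Union (DFA product construction)
- Intersection (DFA product construction)
- Complement (swap accept/reject states)
- Concatenation (NFA construction)
- Kleene star (NFA construction)
Kleene star is in this list
Therefore: closed

1


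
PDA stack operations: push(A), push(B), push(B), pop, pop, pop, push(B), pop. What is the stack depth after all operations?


Tracing stack operations:
  push(A) -> stack = [A], depth=1
  push(B) -> stack = [A,B], depth=2
  push(B) -> stack = [A,B,B], depth=3
  pop -> removed B, stack = [A,B], depth=2
  pop -> removed B, stack = [A], depth=1
  pop -> removed A, stack = [], depth=0
  push(B) -> stack = [B], depth=1
  pop -> removed B, stack = [], depth=0
Final depth = 0

0


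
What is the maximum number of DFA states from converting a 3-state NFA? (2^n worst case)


NFA has 3 states
Subset construction: each DFA state = subset of NFA states
Maximum subsets = 2^3
2^3 = 8

8


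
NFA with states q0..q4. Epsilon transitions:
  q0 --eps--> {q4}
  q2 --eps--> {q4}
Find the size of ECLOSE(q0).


Starting from q0
Initialize closure = {q0}
Follow epsilon from q0 -> add q4
Final closure: {q0, q4}
Size = 2

2


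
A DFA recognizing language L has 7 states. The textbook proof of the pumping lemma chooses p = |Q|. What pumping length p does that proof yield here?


Pumping lemma for regular languages (standard proof):
Take p = |Q|, the number of DFA states.
Any string of length >= |Q| passes through |Q|+1 states while reading its first |Q| symbols,
so by pigeonhole some state repeats, giving the loop that can be pumped.
Here |Q| = 7
Therefore the proof uses p = 7

7


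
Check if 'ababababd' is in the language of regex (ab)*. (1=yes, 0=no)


Pattern: (ab)*
String: 'ababababd'
Pattern requires: zero or more repetitions of 'ab'
Length 9 is odd -> cannot be (ab)* -> no match
Result: 0

0


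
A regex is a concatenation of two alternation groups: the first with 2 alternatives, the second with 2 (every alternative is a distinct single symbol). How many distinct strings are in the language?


First group: 2 alternatives
Second group: 2 alternatives
Concatenation: each choice from group 1 pairs with each from group 2
Total = 2 x 2 = 4

4


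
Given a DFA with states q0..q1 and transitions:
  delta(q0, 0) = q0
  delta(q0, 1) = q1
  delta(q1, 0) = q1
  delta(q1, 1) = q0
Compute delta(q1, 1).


Looking up transition function:
delta(q1, 1) in the table
Row: q1, Column: 1
Result: q0

q0


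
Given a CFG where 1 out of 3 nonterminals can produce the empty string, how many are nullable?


Nonterminals: {S, A, B}
A nonterminal is nullable if it can derive epsilon
Counting nullable nonterminals: 1
Total nullable = 1

1


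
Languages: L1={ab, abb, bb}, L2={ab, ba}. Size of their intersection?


L1 = {ab, abb, bb}
L2 = {ab, ba}
Checking each string in L1 against L2:
  'ab': in L2? Yes
  'abb': in L2? No
  'bb': in L2? No
Intersection = {ab}
|L1 ∩ L2| = 1

1


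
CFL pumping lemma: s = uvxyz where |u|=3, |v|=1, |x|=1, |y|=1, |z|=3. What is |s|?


|s| = |u| + |v| + |x| + |y| + |z|
= 3 + 1 + 1 + 1 + 3
= 4 + 1 + 4
= 5 + 4
= 9

9


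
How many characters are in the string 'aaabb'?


String: 'aaabb'
Counting characters:
  'a' appears 3 time(s)
  'b' appears 2 time(s)
Total length = 3 + 2 = 5

5


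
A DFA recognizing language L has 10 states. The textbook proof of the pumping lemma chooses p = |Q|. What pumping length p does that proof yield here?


Pumping lemma for regular languages (standard proof):
Take p = |Q|, the number of DFA states.
Any string of length >= |Q| passes through |Q|+1 states while reading its first |Q| symbols,
so by pigeonhole some state repeats, giving the loop that can be pumped.
Here |Q| = 10
Therefore the proof uses p = 10

10


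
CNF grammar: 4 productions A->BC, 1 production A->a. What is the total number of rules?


CNF allows two rule forms:
  A -> BC (binary): 4 rules
  A -> a (terminal): 1 rule
Total = 4 + 1 = 5

5


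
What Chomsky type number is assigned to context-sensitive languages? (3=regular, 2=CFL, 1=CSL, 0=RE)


Chomsky hierarchy levels:
  Type 3: Regular (DFA/NFA/regex)
  Type 2: Context-free (PDA)
  Type 1: Context-sensitive
  Type 0: Recursively enumerable (TM)
'context-sensitive' corresponds to Type 1

1


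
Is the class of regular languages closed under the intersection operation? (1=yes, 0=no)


Regular languages are closed under:
- Union (DFA product construction)
- Intersection (DFA product construction)
- Complement (swap accept/reject states)
- Concatenation (NFA construction)
- Kleene star (NFA construction)
intersection is in this list
Therefore: closed

1


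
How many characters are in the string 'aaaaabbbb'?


String: 'aaaaabbbb'
Counting characters:
  'a' appears 5 time(s)
  'b' appears 4 time(s)
Total length = 5 + 4 = 9

9


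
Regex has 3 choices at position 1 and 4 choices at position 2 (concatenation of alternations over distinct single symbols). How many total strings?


First group: 3 alternatives
Second group: 4 alternatives
Concatenation: each choice from group 1 pairs with each from group 2
Total = 3 x 4 = 12

12


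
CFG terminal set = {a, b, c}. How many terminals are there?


Terminal symbols: a, b, c
Counting each: a (#1), b (#2), c (#3)
Total = 3

3


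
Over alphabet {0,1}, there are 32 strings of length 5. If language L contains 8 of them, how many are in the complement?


Alphabet: {0,1}
String length: 5
Total strings of length 5 = 2^5 = 32
Strings in L = 8
Complement = total - |L|
= 32 - 8
= 24

24


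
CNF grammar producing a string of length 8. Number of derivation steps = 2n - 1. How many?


Chomsky Normal Form derivation:
String length n = 8
Each step either:
  - Splits a nonterminal into two (n-1 such steps)
  - Converts a nonterminal to terminal (n such steps)
Total = (n-1) + n = 2n - 1
= 2(8) - 1
= 16 - 1
= 15

15


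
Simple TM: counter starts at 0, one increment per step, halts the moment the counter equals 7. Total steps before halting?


Counter starts at 0. Counting sequence:
  Step 1: counter = 1
  Step 2: counter = 2
  Step 3: counter = 3
  Step 4: counter = 4
  Step 5: counter = 5
  Step 6: counter = 6
  Step 7: counter = 7
Counter reached 7 -> halt
Total steps = 7

7


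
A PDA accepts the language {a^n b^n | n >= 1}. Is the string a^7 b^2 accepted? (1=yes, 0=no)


Language requires equal numbers of a's and b's
PDA pushes for each 'a', pops for each 'b'
Number of a's = 7
Number of b's = 2
7 != 2 -> Reject

0


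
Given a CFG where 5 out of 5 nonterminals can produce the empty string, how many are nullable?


Nonterminals: {S, A, B, C, D}
A nonterminal is nullable if it can derive epsilon
Counting nullable nonterminals: 5
Total nullable = 5

5


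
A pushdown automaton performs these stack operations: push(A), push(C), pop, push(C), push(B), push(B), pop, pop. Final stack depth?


Tracing stack operations:
  push(A) -> stack = [A], depth=1
  push(C) -> stack = [A,C], depth=2
  pop -> removed C, stack = [A], depth=1
  push(C) -> stack = [A,C], depth=2
  push(B) -> stack = [A,C,B], depth=3
  push(B) -> stack = [A,C,B,B], depth=4
  pop -> removed B, stack = [A,C,B], depth=3
  pop -> removed B, stack = [A,C], depth=2
Final depth = 2

2


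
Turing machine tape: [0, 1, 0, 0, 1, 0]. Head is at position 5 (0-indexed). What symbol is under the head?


Tape: [0, 1, 0, 0, 1, 0]
Positions: 0 1 2 3 4 5
Values:    0 1 0 0 1 0
Head at position 5
tape[5] = 0

0


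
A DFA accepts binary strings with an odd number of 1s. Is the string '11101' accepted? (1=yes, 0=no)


DFA has 2 states: q_even (start, accept=no) and q_odd
Processing string '11101' character by character:
  Position 0: read '1', 1-count=1 -> q_odd
  Position 1: read '1', 1-count=2 -> q_even
  Position 2: read '1', 1-count=3 -> q_odd
  Position 3: read '0', 1-count=3 -> q_odd (no change)
  Position 4: read '1', 1-count=4 -> q_even
Final state: q_even, total 1s = 4 (even); the DFA requires an odd count -> reject

0


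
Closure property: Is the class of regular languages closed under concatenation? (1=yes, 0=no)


Regular languages are closed under all standard operations:
- Union: Yes (product construction)
- Intersection: Yes (product construction)
- Complement: Yes (swap accept/reject)
- Concatenation: Yes (NFA construction)
Operation: concatenation -> Closed

1


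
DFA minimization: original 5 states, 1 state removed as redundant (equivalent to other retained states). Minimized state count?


Original DFA: 5 states
Redundant states removed: 1
Minimized states = original - removed
= 5 - 1
= 4

4


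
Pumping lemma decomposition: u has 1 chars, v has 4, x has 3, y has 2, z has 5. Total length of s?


|s| = |u| + |v| + |x| + |y| + |z|
= 1 + 4 + 3 + 2 + 5
= 5 + 3 + 7
= 8 + 7
= 15

15


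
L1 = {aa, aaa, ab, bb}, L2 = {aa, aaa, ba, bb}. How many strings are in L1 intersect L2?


L1 = {aa, aaa, ab, bb}
L2 = {aa, aaa, ba, bb}
Checking each string in L1 against L2:
  'aa': in L2? Yes
  'aaa': in L2? Yes
  'ab': in L2? No
  'bb': in L2? Yes
Intersection = {aa, aaa, bb}
|L1 ∩ L2| = 3

3


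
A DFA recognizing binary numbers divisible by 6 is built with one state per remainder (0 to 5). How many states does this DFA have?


Divisibility by 6 is tracked via the remainder mod 6: 0, 1, ..., 5
The construction assigns one state to each remainder
Number of remainders = 6

6


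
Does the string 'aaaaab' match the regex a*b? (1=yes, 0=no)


Pattern: a*b
String: 'aaaaab'
Pattern requires: zero or more 'a's followed by exactly one 'b'
Found 5 leading 'a's
Remaining: 'b'
Remaining is exactly 'b' -> match
Result: 1

1


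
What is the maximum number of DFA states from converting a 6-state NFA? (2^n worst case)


NFA has 6 states
Subset construction: each DFA state = subset of NFA states
Maximum subsets = 2^6
2^6 = 64

64


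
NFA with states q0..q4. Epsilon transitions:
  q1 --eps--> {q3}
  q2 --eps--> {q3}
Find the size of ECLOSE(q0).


Starting from q0
Initialize closure = {q0}
q0 has no outgoing epsilon transitions -> nothing to add
Final closure: {q0}
Size = 1

1


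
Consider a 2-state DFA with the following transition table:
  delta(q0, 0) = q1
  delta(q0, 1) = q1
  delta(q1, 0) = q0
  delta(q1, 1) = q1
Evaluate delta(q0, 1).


Looking up transition function:
delta(q0, 1) in the table
Row: q0, Column: 1
Result: q1

q1


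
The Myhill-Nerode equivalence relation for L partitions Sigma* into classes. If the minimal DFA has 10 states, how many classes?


Myhill-Nerode theorem:
Number of equivalence classes = number of states in minimal DFA
Minimal DFA states = 10
Therefore equivalence classes = 10

10


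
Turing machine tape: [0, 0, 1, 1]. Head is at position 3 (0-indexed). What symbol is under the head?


Tape: [0, 0, 1, 1]
Positions: 0 1 2 3
Values:    0 0 1 1
Head at position 3
tape[3] = 1

1


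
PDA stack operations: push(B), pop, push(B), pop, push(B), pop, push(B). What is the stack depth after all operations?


Tracing stack operations:
  push(B) -> stack = [B], depth=1
  pop -> removed B, stack = [], depth=0
  push(B) -> stack = [B], depth=1
  pop -> removed B, stack = [], depth=0
  push(B) -> stack = [B], depth=1
  pop -> removed B, stack = [], depth=0
  push(B) -> stack = [B], depth=1
Final depth = 1

1


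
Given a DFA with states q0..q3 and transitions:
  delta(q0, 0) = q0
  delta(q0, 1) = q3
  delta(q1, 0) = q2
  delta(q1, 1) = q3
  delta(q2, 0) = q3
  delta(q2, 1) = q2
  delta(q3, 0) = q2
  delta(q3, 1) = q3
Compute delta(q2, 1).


Looking up transition function:
delta(q2, 1) in the table
Row: q2, Column: 1
Result: q2

q2


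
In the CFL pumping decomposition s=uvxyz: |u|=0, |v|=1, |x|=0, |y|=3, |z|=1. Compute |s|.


|s| = |u| + |v| + |x| + |y| + |z|
= 0 + 1 + 0 + 3 + 1
= 1 + 0 + 4
= 1 + 4
= 5

5


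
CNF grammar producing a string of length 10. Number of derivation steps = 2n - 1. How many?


Chomsky Normal Form derivation:
String length n = 10
Each step either:
  - Splits a nonterminal into two (n-1 such steps)
  - Converts a nonterminal to terminal (n such steps)
Total = (n-1) + n = 2n - 1
= 2(10) - 1
= 20 - 1
= 19

19


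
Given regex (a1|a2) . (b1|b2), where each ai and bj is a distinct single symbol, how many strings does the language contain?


First group: 2 alternatives
Second group: 2 alternatives
Concatenation: each choice from group 1 pairs with each from group 2
Total = 2 x 2 = 4

4


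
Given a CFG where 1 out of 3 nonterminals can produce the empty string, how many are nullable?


Nonterminals: {S, A, B}
A nonterminal is nullable if it can derive epsilon
Counting nullable nonterminals: 1
Total nullable = 1

1


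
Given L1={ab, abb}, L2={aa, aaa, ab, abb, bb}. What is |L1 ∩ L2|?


L1 = {ab, abb}
L2 = {aa, aaa, ab, abb, bb}
Checking each string in L1 against L2:
  'ab': in L2? Yes
  'abb': in L2? Yes
Intersection = {ab, abb}
|L1 ∩ L2| = 2

2


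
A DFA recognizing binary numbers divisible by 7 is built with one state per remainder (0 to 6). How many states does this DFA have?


Divisibility by 7 is tracked via the remainder mod 7: 0, 1, ..., 6
The construction assigns one state to each remainder
Number of remainders = 7

7


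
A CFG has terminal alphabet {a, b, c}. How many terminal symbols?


Terminal symbols: a, b, c
Counting each: a (#1), b (#2), c (#3)
Total = 3

3


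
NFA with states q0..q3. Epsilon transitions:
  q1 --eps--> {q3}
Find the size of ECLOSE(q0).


Starting from q0
Initialize closure = {q0}
q0 has no outgoing epsilon transitions -> nothing to add
Final closure: {q0}
Size = 1

1


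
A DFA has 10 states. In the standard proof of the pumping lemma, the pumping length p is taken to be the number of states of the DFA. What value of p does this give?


Pumping lemma for regular languages (standard proof):
Take p = |Q|, the number of DFA states.
Any string of length >= |Q| passes through |Q|+1 states while reading its first |Q| symbols,
so by pigeonhole some state repeats, giving the loop that can be pumped.
Here |Q| = 10
Therefore the proof uses p = 10

10


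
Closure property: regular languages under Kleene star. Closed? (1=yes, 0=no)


Regular languages are closed under:
- Union (DFA product construction)
- Intersection (DFA product construction)
- Complement (swap accept/reject states)
- Concatenation (NFA construction)
- Kleene star (NFA construction)
Kleene star is in this list
Therefore: closed

1


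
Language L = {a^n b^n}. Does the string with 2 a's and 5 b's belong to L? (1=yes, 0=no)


Language requires equal numbers of a's and b's
PDA pushes for each 'a', pops for each 'b'
Number of a's = 2
Number of b's = 5
2 != 5 -> Reject

0


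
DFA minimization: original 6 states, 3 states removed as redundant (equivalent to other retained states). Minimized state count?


Original DFA: 6 states
Redundant states removed: 3
Minimized states = original - removed
= 6 - 3
= 3

3


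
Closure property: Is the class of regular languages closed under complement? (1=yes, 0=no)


Regular languages are closed under all standard operations:
- Union: Yes (product construction)
- Intersection: Yes (product construction)
- Complement: Yes (swap accept/reject)
- Concatenation: Yes (NFA construction)
Operation: complement -> Closed

1


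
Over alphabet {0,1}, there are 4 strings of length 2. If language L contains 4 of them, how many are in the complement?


Alphabet: {0,1}
String length: 2
Total strings of length 2 = 2^2 = 4
Strings in L = 4
Complement = total - |L|
= 4 - 4
= 0

0


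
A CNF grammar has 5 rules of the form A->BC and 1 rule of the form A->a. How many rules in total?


CNF allows two rule forms:
  A -> BC (binary): 5 rules
  A -> a (terminal): 1 rule
Total = 5 + 1 = 6

6


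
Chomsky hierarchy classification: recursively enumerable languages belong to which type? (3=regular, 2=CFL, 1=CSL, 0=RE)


Chomsky hierarchy levels:
  Type 3: Regular (DFA/NFA/regex)
  Type 2: Context-free (PDA)
  Type 1: Context-sensitive
  Type 0: Recursively enumerable (TM)
'recursively enumerable' corresponds to Type 0

0


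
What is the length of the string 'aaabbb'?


String: 'aaabbb'
Counting characters:
  'a' appears 3 time(s)
  'b' appears 3 time(s)
Total length = 3 + 3 = 6

6


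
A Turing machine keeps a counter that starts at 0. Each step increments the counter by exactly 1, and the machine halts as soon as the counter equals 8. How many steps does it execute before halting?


Counter starts at 0. Counting sequence:
  Step 1: counter = 1
  Step 2: counter = 2
  Step 3: counter = 3
  Step 4: counter = 4
  Step 5: counter = 5
  Step 6: counter = 6
  Step 7: counter = 7
  Step 8: counter = 8
Counter reached 8 -> halt
Total steps = 8

8


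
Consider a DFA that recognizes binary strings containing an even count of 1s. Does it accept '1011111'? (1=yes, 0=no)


DFA has 2 states: q_even (start, accept=yes) and q_odd
Processing string '1011111' character by character:
  Position 0: read '1', 1-count=1 -> q_odd
  Position 1: read '0', 1-count=1 -> q_odd (no change)
  Position 2: read '1', 1-count=2 -> q_even
  Position 3: read '1', 1-count=3 -> q_odd
  Position 4: read '1', 1-count=4 -> q_even
  Position 5: read '1', 1-count=5 -> q_odd
  Position 6: read '1', 1-count=6 -> q_even
Final state: q_even, total 1s = 6 (even); the DFA requires an even count -> accept

1


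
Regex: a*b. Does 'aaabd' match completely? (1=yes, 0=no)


Pattern: a*b
String: 'aaabd'
Pattern requires: zero or more 'a's followed by exactly one 'b'
Found 3 leading 'a's
Remaining: 'bd'
Remaining is not 'b' -> no match
Result: 0

0


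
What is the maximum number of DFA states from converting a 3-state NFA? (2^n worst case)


NFA has 3 states
Subset construction: each DFA state = subset of NFA states
Maximum subsets = 2^3
2^3 = 8

8


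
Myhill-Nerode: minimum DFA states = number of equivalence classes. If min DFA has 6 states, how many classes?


Myhill-Nerode theorem:
Number of equivalence classes = number of states in minimal DFA
Minimal DFA states = 6
Therefore equivalence classes = 6

6


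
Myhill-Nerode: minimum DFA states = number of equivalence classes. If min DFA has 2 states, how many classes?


Myhill-Nerode theorem:
Number of equivalence classes = number of states in minimal DFA
Minimal DFA states = 2
Therefore equivalence classes = 2

2


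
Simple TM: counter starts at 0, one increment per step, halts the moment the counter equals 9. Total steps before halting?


Counter starts at 0. Counting sequence:
  Step 1: counter = 1
  Step 2: counter = 2
  Step 3: counter = 3
  Step 4: counter = 4
  Step 5: counter = 5
  Step 6: counter = 6
  ...
  Step 9: counter = 9
Counter reached 9 -> halt
Total steps = 9

9


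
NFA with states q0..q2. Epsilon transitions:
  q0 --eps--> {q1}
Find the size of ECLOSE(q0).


Starting from q0
Initialize closure = {q0}
Follow epsilon from q0 -> add q1
Final closure: {q0, q1}
Size = 2

2


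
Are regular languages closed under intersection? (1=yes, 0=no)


Regular languages are closed under:
- Union (DFA product construction)
- Intersection (DFA product construction)
- Complement (swap accept/reject states)
- Concatenation (NFA construction)
- Kleene star (NFA construction)
intersection is in this list
Therefore: closed

1


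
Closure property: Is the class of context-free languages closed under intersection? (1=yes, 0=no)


CFL closure properties:
  Closed under: union, concatenation, Kleene star
  NOT closed under: intersection, complement
Operation 'intersection' is in not-closed list -> No (not closed)

0


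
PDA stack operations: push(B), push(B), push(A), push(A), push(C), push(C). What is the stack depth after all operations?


Tracing stack operations:
  push(B) -> stack = [B], depth=1
  push(B) -> stack = [B,B], depth=2
  push(A) -> stack = [B,B,A], depth=3
  push(A) -> stack = [B,B,A,A], depth=4
  push(C) -> stack = [B,B,A,A,C], depth=5
  push(C) -> stack = [B,B,A,A,C,C], depth=6
Final depth = 6

6


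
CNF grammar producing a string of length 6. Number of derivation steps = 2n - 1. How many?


Chomsky Normal Form derivation:
String length n = 6
Each step either:
  - Splits a nonterminal into two (n-1 such steps)
  - Converts a nonterminal to terminal (n such steps)
Total = (n-1) + n = 2n - 1
= 2(6) - 1
= 12 - 1
= 11

11


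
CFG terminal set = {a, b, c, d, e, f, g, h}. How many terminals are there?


Terminal symbols: a, b, c, d, e, f, g, h
Counting each: a (#1), b (#2), c (#3), d (#4), e (#5), f (#6), g (#7), h (#8)
Total = 8

8


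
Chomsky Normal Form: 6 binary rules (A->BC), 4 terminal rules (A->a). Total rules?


CNF allows two rule forms:
  A -> BC (binary): 6 rules
  A -> a (terminal): 4 rules
Total = 6 + 4 = 10

10


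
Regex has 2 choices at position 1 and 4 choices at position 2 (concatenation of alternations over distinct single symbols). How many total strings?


First group: 2 alternatives
Second group: 4 alternatives
Concatenation: each choice from group 1 pairs with each from group 2
Total = 2 x 4 = 8

8


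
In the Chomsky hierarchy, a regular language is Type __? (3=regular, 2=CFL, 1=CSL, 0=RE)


Chomsky hierarchy levels:
  Type 3: Regular (DFA/NFA/regex)
  Type 2: Context-free (PDA)
  Type 1: Context-sensitive
  Type 0: Recursively enumerable (TM)
'regular' corresponds to Type 3

3


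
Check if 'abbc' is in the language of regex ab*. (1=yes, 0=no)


Pattern: ab*
String: 'abbc'
Pattern requires: exactly one 'a' followed by zero or more 'b's
First char is 'a' -> OK
Rest 'bbc': all b's? No
Result: 0

0


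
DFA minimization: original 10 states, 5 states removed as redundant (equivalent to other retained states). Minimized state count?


Original DFA: 10 states
Redundant states removed: 5
Minimized states = original - removed
= 10 - 5
= 5

5


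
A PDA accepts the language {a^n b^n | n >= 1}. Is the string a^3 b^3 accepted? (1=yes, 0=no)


Language requires equal numbers of a's and b's
PDA pushes for each 'a', pops for each 'b'
Number of a's = 3
Number of b's = 3
3 == 3 -> Accept

1


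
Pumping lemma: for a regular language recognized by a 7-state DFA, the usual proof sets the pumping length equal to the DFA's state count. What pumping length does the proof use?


Pumping lemma for regular languages (standard proof):
Take p = |Q|, the number of DFA states.
Any string of length >= |Q| passes through |Q|+1 states while reading its first |Q| symbols,
so by pigeonhole some state repeats, giving the loop that can be pumped.
Here |Q| = 7
Therefore the proof uses p = 7

7


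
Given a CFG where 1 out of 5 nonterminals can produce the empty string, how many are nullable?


Nonterminals: {S, A, B, C, D}
A nonterminal is nullable if it can derive epsilon
Counting nullable nonterminals: 1
Total nullable = 1

1


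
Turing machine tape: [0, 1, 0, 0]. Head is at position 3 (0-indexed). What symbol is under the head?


Tape: [0, 1, 0, 0]
Positions: 0 1 2 3
Values:    0 1 0 0
Head at position 3
tape[3] = 0

0


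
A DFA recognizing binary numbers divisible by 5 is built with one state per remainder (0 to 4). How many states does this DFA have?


Divisibility by 5 is tracked via the remainder mod 5: 0, 1, ..., 4
The construction assigns one state to each remainder
Number of remainders = 5

5


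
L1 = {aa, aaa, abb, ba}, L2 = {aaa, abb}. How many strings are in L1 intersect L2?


L1 = {aa, aaa, abb, ba}
L2 = {aaa, abb}
Checking each string in L1 against L2:
  'aa': in L2? No
  'aaa': in L2? Yes
  'abb': in L2? Yes
  'ba': in L2? No
Intersection = {aaa, abb}
|L1 ∩ L2| = 2

2


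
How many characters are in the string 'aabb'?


String: 'aabb'
Counting characters:
  'a' appears 2 time(s)
  'b' appears 2 time(s)
Total length = 2 + 2 = 4

4


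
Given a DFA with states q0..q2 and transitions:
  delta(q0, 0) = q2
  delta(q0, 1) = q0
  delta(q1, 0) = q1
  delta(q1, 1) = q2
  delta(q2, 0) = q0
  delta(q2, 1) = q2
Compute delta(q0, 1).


Looking up transition function:
delta(q0, 1) in the table
Row: q0, Column: 1
Result: q0

q0


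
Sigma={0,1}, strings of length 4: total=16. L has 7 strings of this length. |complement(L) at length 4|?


Alphabet: {0,1}
String length: 4
Total strings of length 4 = 2^4 = 16
Strings in L = 7
Complement = total - |L|
= 16 - 7
= 9

9


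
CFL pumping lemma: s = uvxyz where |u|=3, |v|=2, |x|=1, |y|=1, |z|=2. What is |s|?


|s| = |u| + |v| + |x| + |y| + |z|
= 3 + 2 + 1 + 1 + 2
= 5 + 1 + 3
= 6 + 3
= 9

9


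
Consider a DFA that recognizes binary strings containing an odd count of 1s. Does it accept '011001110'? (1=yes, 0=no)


DFA has 2 states: q_even (start, accept=no) and q_odd
Processing string '011001110' character by character:
  Position 0: read '0', 1-count=0 -> q_even (no change)
  Position 1: read '1', 1-count=1 -> q_odd
  Position 2: read '1', 1-count=2 -> q_even
  Position 3: read '0', 1-count=2 -> q_even (no change)
  Position 4: read '0', 1-count=2 -> q_even (no change)
  Position 5: read '1', 1-count=3 -> q_odd
  Position 6: read '1', 1-count=4 -> q_even
  Position 7: read '1', 1-count=5 -> q_odd
  Position 8: read '0', 1-count=5 -> q_odd (no change)
Final state: q_odd, total 1s = 5 (odd); the DFA requires an odd count -> accept

1


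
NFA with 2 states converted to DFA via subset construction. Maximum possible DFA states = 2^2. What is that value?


NFA has 2 states
Subset construction: each DFA state = subset of NFA states
Maximum subsets = 2^2
2^2 = 4

4


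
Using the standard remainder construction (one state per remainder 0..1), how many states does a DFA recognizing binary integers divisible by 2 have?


Divisibility by 2 is tracked via the remainder mod 2: 0, 1, ..., 1
The construction assigns one state to each remainder
Number of remainders = 2

2


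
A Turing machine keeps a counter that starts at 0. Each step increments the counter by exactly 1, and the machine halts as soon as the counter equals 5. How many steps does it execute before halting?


Counter starts at 0. Counting sequence:
  Step 1: counter = 1
  Step 2: counter = 2
  Step 3: counter = 3
  Step 4: counter = 4
  Step 5: counter = 5
Counter reached 5 -> halt
Total steps = 5

5


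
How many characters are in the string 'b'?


String: 'b'
Counting characters:
  'b' appears 1 time(s)
Total length = 0 + 1 = 1

1


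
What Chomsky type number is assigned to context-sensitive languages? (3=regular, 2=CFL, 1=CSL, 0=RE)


Chomsky hierarchy levels:
  Type 3: Regular (DFA/NFA/regex)
  Type 2: Context-free (PDA)
  Type 1: Context-sensitive
  Type 0: Recursively enumerable (TM)
'context-sensitive' corresponds to Type 1

1


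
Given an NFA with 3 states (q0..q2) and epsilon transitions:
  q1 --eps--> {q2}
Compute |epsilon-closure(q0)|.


Starting from q0
Initialize closure = {q0}
q0 has no outgoing epsilon transitions -> nothing to add
Final closure: {q0}
Size = 1

1
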